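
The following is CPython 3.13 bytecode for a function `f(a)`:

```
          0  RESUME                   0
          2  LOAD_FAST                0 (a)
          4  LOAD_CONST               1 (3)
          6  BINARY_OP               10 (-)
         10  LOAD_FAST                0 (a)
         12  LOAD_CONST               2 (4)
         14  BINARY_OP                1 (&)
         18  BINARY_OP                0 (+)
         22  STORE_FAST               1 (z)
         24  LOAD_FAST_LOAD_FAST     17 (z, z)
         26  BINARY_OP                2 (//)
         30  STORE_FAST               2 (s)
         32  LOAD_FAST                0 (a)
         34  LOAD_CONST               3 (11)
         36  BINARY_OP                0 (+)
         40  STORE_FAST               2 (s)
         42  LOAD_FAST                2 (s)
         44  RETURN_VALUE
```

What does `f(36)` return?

47

LOAD_FAST a → push 36. Stack: [36]
LOAD_CONST → push 3. Stack: [36, 3]
BINARY_OP - → 36 - 3 = 33. Stack: [33]
LOAD_FAST a → push 36. Stack: [33, 36]
LOAD_CONST → push 4. Stack: [33, 36, 4]
BINARY_OP & → 36 & 4 = 4. Stack: [33, 4]
BINARY_OP + → 33 + 4 = 37. Stack: [37]
STORE_FAST z → z=37. Stack: []
LOAD_FAST_LOAD_FAST z,z → push 37,37. Stack: [37, 37]
BINARY_OP // → 37 // 37 = 1. Stack: [1]
STORE_FAST s → s=1. Stack: []
LOAD_FAST a → push 36. Stack: [36]
LOAD_CONST → push 11. Stack: [36, 11]
BINARY_OP + → 36 + 11 = 47. Stack: [47]
STORE_FAST s → s=47. Stack: []
LOAD_FAST s → push 47. Stack: [47]
RETURN_VALUE → return 47.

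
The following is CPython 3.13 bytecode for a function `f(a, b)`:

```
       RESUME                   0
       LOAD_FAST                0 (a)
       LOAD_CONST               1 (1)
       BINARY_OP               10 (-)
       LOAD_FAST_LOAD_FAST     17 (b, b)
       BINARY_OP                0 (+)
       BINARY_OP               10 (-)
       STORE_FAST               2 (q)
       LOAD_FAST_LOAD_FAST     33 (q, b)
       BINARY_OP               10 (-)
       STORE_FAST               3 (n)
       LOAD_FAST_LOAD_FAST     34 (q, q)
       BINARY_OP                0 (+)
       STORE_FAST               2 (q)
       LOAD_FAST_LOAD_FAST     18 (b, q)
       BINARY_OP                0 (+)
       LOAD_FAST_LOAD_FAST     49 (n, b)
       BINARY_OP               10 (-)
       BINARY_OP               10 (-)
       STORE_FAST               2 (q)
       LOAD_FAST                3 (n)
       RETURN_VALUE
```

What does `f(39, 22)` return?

LOAD_FAST a → push 39. Stack: [39]
LOAD_CONST → push 1. Stack: [39, 1]
BINARY_OP - → 39 - 1 = 38. Stack: [38]
LOAD_FAST_LOAD_FAST b,b → push 22,22. Stack: [38, 22, 22]
BINARY_OP + → 22 + 22 = 44. Stack: [38, 44]
BINARY_OP - → 38 - 44 = -6. Stack: [-6]
STORE_FAST q → q=-6. Stack: []
LOAD_FAST_LOAD_FAST q,b → push -6,22. Stack: [-6, 22]
BINARY_OP - → -6 - 22 = -28. Stack: [-28]
STORE_FAST n → n=-28. Stack: []
LOAD_FAST_LOAD_FAST q,q → push -6,-6. Stack: [-6, -6]
BINARY_OP + → -6 + -6 = -12. Stack: [-12]
STORE_FAST q → q=-12. Stack: []
LOAD_FAST_LOAD_FAST b,q → push 22,-12. Stack: [22, -12]
BINARY_OP + → 22 + -12 = 10. Stack: [10]
LOAD_FAST_LOAD_FAST n,b → push -28,22. Stack: [10, -28, 22]
BINARY_OP - → -28 - 22 = -50. Stack: [10, -50]
BINARY_OP - → 10 - -50 = 60. Stack: [60]
STORE_FAST q → q=60. Stack: []
LOAD_FAST n → push -28. Stack: [-28]
RETURN_VALUE → return -28.

-28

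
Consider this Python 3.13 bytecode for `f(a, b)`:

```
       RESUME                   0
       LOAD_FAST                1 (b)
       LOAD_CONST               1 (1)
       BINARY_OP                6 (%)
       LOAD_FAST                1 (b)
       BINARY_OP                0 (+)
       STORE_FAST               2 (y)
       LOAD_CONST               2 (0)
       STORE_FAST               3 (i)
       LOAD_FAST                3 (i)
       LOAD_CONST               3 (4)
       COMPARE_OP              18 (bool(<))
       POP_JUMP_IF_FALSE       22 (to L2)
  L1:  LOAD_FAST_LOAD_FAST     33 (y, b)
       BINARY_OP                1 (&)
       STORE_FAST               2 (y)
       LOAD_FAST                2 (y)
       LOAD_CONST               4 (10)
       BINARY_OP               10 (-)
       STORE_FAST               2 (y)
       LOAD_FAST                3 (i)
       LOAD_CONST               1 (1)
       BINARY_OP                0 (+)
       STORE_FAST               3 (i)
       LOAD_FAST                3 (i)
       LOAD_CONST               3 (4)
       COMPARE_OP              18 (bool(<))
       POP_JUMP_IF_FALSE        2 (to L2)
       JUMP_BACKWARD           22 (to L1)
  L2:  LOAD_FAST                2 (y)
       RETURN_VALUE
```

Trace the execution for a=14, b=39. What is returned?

LOAD_FAST b → push 39
LOAD_CONST → push 1
BINARY_OP % → 39 % 1 = 0
LOAD_FAST b → push 39
BINARY_OP + → 0 + 39 = 39
STORE_FAST y → y=39
LOAD_CONST → push 0
STORE_FAST i → i=0
LOAD_FAST i → push 0
LOAD_CONST → push 4
COMPARE_OP bool(<) → 0 vs 4 = True
POP_JUMP_IF_FALSE → pop True; no jump
LOAD_FAST_LOAD_FAST y,b → push 39,39
BINARY_OP & → 39 & 39 = 39
STORE_FAST y → y=39
LOAD_FAST y → push 39
LOAD_CONST → push 10
BINARY_OP - → 39 - 10 = 29
STORE_FAST y → y=29
LOAD_FAST i → push 0
LOAD_CONST → push 1
BINARY_OP + → 0 + 1 = 1
STORE_FAST i → i=1
LOAD_FAST i → push 1
LOAD_CONST → push 4
COMPARE_OP bool(<) → 1 vs 4 = True
POP_JUMP_IF_FALSE → pop True; no jump
LOAD_FAST_LOAD_FAST y,b → push 29,39
BINARY_OP & → 29 & 39 = 5
STORE_FAST y → y=5
LOAD_FAST y → push 5
LOAD_CONST → push 10
BINARY_OP - → 5 - 10 = -5
STORE_FAST y → y=-5
LOAD_FAST i → push 1
LOAD_CONST → push 1
BINARY_OP + → 1 + 1 = 2
STORE_FAST i → i=2
LOAD_FAST i → push 2
LOAD_CONST → push 4
COMPARE_OP bool(<) → 2 vs 4 = True
POP_JUMP_IF_FALSE → pop True; no jump
LOAD_FAST_LOAD_FAST y,b → push -5,39
BINARY_OP & → -5 & 39 = 35
STORE_FAST y → y=35
LOAD_FAST y → push 35
LOAD_CONST → push 10
BINARY_OP - → 35 - 10 = 25
STORE_FAST y → y=25
LOAD_FAST i → push 2
LOAD_CONST → push 1
BINARY_OP + → 2 + 1 = 3
STORE_FAST i → i=3
LOAD_FAST i → push 3
LOAD_CONST → push 4
COMPARE_OP bool(<) → 3 vs 4 = True
POP_JUMP_IF_FALSE → pop True; no jump
LOAD_FAST_LOAD_FAST y,b → push 25,39
BINARY_OP & → 25 & 39 = 1
STORE_FAST y → y=1
LOAD_FAST y → push 1
LOAD_CONST → push 10
BINARY_OP - → 1 - 10 = -9
STORE_FAST y → y=-9
LOAD_FAST i → push 3
LOAD_CONST → push 1
BINARY_OP + → 3 + 1 = 4
STORE_FAST i → i=4
LOAD_FAST i → push 4
LOAD_CONST → push 4
COMPARE_OP bool(<) → 4 vs 4 = False
POP_JUMP_IF_FALSE → pop False; jump
LOAD_FAST y → push -9
RETURN_VALUE → return -9.

-9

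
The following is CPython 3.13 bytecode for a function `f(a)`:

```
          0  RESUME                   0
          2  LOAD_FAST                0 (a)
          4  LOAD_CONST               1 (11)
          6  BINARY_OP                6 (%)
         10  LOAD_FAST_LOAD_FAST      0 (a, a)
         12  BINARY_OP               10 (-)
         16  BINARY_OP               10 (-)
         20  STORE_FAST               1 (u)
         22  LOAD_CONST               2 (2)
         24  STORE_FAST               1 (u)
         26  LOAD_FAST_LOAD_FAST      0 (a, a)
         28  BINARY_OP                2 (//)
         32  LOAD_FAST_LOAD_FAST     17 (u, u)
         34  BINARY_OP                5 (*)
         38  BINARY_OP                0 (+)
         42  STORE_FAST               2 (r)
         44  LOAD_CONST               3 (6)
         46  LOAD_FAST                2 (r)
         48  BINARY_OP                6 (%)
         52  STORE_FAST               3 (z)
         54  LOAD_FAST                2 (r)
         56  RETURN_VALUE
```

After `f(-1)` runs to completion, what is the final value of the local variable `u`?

LOAD_FAST a → push -1. Stack: [-1]
LOAD_CONST → push 11. Stack: [-1, 11]
BINARY_OP % → -1 % 11 = 10. Stack: [10]
LOAD_FAST_LOAD_FAST a,a → push -1,-1. Stack: [10, -1, -1]
BINARY_OP - → -1 - -1 = 0. Stack: [10, 0]
BINARY_OP - → 10 - 0 = 10. Stack: [10]
STORE_FAST u → u=10. Stack: []
LOAD_CONST → push 2. Stack: [2]
STORE_FAST u → u=2. Stack: []
LOAD_FAST_LOAD_FAST a,a → push -1,-1. Stack: [-1, -1]
BINARY_OP // → -1 // -1 = 1. Stack: [1]
LOAD_FAST_LOAD_FAST u,u → push 2,2. Stack: [1, 2, 2]
BINARY_OP * → 2 * 2 = 4. Stack: [1, 4]
BINARY_OP + → 1 + 4 = 5. Stack: [5]
STORE_FAST r → r=5. Stack: []
LOAD_CONST → push 6. Stack: [6]
LOAD_FAST r → push 5. Stack: [6, 5]
BINARY_OP % → 6 % 5 = 1. Stack: [1]
STORE_FAST z → z=1. Stack: []
LOAD_FAST r → push 5. Stack: [5]
RETURN_VALUE → return 5.

2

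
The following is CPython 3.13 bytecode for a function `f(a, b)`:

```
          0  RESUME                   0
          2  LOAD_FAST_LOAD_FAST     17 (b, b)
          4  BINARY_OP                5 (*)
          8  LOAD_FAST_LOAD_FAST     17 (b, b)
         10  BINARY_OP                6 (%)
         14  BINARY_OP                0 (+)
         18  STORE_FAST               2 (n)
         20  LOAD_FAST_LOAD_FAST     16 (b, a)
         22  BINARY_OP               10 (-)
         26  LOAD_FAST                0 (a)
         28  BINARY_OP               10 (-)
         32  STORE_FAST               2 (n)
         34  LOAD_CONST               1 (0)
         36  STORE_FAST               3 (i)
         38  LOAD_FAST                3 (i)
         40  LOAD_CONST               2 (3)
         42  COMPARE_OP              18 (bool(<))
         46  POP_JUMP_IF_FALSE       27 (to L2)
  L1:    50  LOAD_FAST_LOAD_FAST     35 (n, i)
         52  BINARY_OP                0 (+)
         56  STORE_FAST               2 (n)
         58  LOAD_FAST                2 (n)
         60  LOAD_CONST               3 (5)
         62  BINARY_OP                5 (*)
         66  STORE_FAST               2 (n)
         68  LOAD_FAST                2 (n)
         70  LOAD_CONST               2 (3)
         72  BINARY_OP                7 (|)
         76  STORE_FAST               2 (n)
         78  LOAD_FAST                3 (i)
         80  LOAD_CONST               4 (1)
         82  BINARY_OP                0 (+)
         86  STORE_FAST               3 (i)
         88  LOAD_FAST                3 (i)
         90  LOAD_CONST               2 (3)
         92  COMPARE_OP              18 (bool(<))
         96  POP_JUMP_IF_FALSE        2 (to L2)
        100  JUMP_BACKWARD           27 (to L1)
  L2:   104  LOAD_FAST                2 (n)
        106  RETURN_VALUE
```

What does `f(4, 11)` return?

LOAD_FAST_LOAD_FAST b,b → push 11,11
BINARY_OP * → 11 * 11 = 121
LOAD_FAST_LOAD_FAST b,b → push 11,11
BINARY_OP % → 11 % 11 = 0
BINARY_OP + → 121 + 0 = 121
STORE_FAST n → n=121
LOAD_FAST_LOAD_FAST b,a → push 11,4
BINARY_OP - → 11 - 4 = 7
LOAD_FAST a → push 4
BINARY_OP - → 7 - 4 = 3
STORE_FAST n → n=3
LOAD_CONST → push 0
STORE_FAST i → i=0
LOAD_FAST i → push 0
LOAD_CONST → push 3
COMPARE_OP bool(<) → 0 vs 3 = True
POP_JUMP_IF_FALSE → pop True; no jump
LOAD_FAST_LOAD_FAST n,i → push 3,0
BINARY_OP + → 3 + 0 = 3
STORE_FAST n → n=3
LOAD_FAST n → push 3
LOAD_CONST → push 5
BINARY_OP * → 3 * 5 = 15
STORE_FAST n → n=15
LOAD_FAST n → push 15
LOAD_CONST → push 3
BINARY_OP | → 15 | 3 = 15
STORE_FAST n → n=15
LOAD_FAST i → push 0
LOAD_CONST → push 1
BINARY_OP + → 0 + 1 = 1
STORE_FAST i → i=1
LOAD_FAST i → push 1
LOAD_CONST → push 3
COMPARE_OP bool(<) → 1 vs 3 = True
POP_JUMP_IF_FALSE → pop True; no jump
LOAD_FAST_LOAD_FAST n,i → push 15,1
BINARY_OP + → 15 + 1 = 16
STORE_FAST n → n=16
LOAD_FAST n → push 16
LOAD_CONST → push 5
BINARY_OP * → 16 * 5 = 80
STORE_FAST n → n=80
LOAD_FAST n → push 80
LOAD_CONST → push 3
BINARY_OP | → 80 | 3 = 83
STORE_FAST n → n=83
LOAD_FAST i → push 1
LOAD_CONST → push 1
BINARY_OP + → 1 + 1 = 2
STORE_FAST i → i=2
LOAD_FAST i → push 2
LOAD_CONST → push 3
COMPARE_OP bool(<) → 2 vs 3 = True
POP_JUMP_IF_FALSE → pop True; no jump
LOAD_FAST_LOAD_FAST n,i → push 83,2
BINARY_OP + → 83 + 2 = 85
STORE_FAST n → n=85
LOAD_FAST n → push 85
LOAD_CONST → push 5
BINARY_OP * → 85 * 5 = 425
STORE_FAST n → n=425
LOAD_FAST n → push 425
LOAD_CONST → push 3
BINARY_OP | → 425 | 3 = 427
STORE_FAST n → n=427
LOAD_FAST i → push 2
LOAD_CONST → push 1
BINARY_OP + → 2 + 1 = 3
STORE_FAST i → i=3
LOAD_FAST i → push 3
LOAD_CONST → push 3
COMPARE_OP bool(<) → 3 vs 3 = False
POP_JUMP_IF_FALSE → pop False; jump
LOAD_FAST n → push 427
RETURN_VALUE → return 427.

427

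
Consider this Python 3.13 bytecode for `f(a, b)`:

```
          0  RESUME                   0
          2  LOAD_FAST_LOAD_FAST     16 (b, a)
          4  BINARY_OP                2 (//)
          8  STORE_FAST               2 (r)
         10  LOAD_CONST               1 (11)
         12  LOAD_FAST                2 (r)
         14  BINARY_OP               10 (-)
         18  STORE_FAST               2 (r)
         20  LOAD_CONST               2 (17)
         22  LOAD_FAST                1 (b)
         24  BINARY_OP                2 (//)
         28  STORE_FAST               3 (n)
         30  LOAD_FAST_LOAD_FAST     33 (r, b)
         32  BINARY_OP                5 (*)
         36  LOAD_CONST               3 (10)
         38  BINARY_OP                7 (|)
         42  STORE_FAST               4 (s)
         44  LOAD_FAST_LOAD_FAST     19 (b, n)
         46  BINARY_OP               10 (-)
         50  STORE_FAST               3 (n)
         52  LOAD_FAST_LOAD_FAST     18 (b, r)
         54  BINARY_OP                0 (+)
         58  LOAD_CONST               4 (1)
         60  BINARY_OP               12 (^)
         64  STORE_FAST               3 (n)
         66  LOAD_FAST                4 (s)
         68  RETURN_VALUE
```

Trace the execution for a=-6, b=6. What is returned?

74

LOAD_FAST_LOAD_FAST b,a → push 6,-6. Stack: [6, -6]
BINARY_OP // → 6 // -6 = -1. Stack: [-1]
STORE_FAST r → r=-1. Stack: []
LOAD_CONST → push 11. Stack: [11]
LOAD_FAST r → push -1. Stack: [11, -1]
BINARY_OP - → 11 - -1 = 12. Stack: [12]
STORE_FAST r → r=12. Stack: []
LOAD_CONST → push 17. Stack: [17]
LOAD_FAST b → push 6. Stack: [17, 6]
BINARY_OP // → 17 // 6 = 2. Stack: [2]
STORE_FAST n → n=2. Stack: []
LOAD_FAST_LOAD_FAST r,b → push 12,6. Stack: [12, 6]
BINARY_OP * → 12 * 6 = 72. Stack: [72]
LOAD_CONST → push 10. Stack: [72, 10]
BINARY_OP | → 72 | 10 = 74. Stack: [74]
STORE_FAST s → s=74. Stack: []
LOAD_FAST_LOAD_FAST b,n → push 6,2. Stack: [6, 2]
BINARY_OP - → 6 - 2 = 4. Stack: [4]
STORE_FAST n → n=4. Stack: []
LOAD_FAST_LOAD_FAST b,r → push 6,12. Stack: [6, 12]
BINARY_OP + → 6 + 12 = 18. Stack: [18]
LOAD_CONST → push 1. Stack: [18, 1]
BINARY_OP ^ → 18 ^ 1 = 19. Stack: [19]
STORE_FAST n → n=19. Stack: []
LOAD_FAST s → push 74. Stack: [74]
RETURN_VALUE → return 74.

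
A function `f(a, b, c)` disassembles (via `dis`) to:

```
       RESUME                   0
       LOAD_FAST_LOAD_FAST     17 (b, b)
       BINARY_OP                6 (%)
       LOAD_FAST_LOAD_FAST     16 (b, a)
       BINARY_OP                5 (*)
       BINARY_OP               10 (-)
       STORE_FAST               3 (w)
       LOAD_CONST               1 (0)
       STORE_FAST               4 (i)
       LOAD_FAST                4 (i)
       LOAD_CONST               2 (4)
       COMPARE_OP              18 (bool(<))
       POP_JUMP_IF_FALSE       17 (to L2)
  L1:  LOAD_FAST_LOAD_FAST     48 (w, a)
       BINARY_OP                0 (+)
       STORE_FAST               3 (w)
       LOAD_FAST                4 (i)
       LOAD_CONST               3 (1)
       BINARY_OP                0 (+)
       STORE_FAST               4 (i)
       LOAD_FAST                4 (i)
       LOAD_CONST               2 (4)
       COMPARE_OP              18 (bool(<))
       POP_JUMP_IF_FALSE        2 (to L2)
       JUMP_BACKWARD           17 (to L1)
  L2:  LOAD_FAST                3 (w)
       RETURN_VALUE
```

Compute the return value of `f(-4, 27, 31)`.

LOAD_FAST_LOAD_FAST b,b → push 27,27. Stack: [27, 27]
BINARY_OP % → 27 % 27 = 0. Stack: [0]
LOAD_FAST_LOAD_FAST b,a → push 27,-4. Stack: [0, 27, -4]
BINARY_OP * → 27 * -4 = -108. Stack: [0, -108]
BINARY_OP - → 0 - -108 = 108. Stack: [108]
STORE_FAST w → w=108. Stack: []
LOAD_CONST → push 0. Stack: [0]
STORE_FAST i → i=0. Stack: []
LOAD_FAST i → push 0. Stack: [0]
LOAD_CONST → push 4. Stack: [0, 4]
COMPARE_OP bool(<) → 0 vs 4 = True. Stack: [True]
POP_JUMP_IF_FALSE → pop True; no jump. Stack: []
LOAD_FAST_LOAD_FAST w,a → push 108,-4. Stack: [108, -4]
BINARY_OP + → 108 + -4 = 104. Stack: [104]
STORE_FAST w → w=104. Stack: []
LOAD_FAST i → push 0. Stack: [0]
LOAD_CONST → push 1. Stack: [0, 1]
BINARY_OP + → 0 + 1 = 1. Stack: [1]
STORE_FAST i → i=1. Stack: []
LOAD_FAST i → push 1. Stack: [1]
LOAD_CONST → push 4. Stack: [1, 4]
COMPARE_OP bool(<) → 1 vs 4 = True. Stack: [True]
POP_JUMP_IF_FALSE → pop True; no jump. Stack: []
LOAD_FAST_LOAD_FAST w,a → push 104,-4. Stack: [104, -4]
BINARY_OP + → 104 + -4 = 100. Stack: [100]
STORE_FAST w → w=100. Stack: []
LOAD_FAST i → push 1. Stack: [1]
LOAD_CONST → push 1. Stack: [1, 1]
BINARY_OP + → 1 + 1 = 2. Stack: [2]
STORE_FAST i → i=2. Stack: []
LOAD_FAST i → push 2. Stack: [2]
LOAD_CONST → push 4. Stack: [2, 4]
COMPARE_OP bool(<) → 2 vs 4 = True. Stack: [True]
POP_JUMP_IF_FALSE → pop True; no jump. Stack: []
LOAD_FAST_LOAD_FAST w,a → push 100,-4. Stack: [100, -4]
BINARY_OP + → 100 + -4 = 96. Stack: [96]
STORE_FAST w → w=96. Stack: []
LOAD_FAST i → push 2. Stack: [2]
LOAD_CONST → push 1. Stack: [2, 1]
BINARY_OP + → 2 + 1 = 3. Stack: [3]
STORE_FAST i → i=3. Stack: []
LOAD_FAST i → push 3. Stack: [3]
LOAD_CONST → push 4. Stack: [3, 4]
COMPARE_OP bool(<) → 3 vs 4 = True. Stack: [True]
POP_JUMP_IF_FALSE → pop True; no jump. Stack: []
LOAD_FAST_LOAD_FAST w,a → push 96,-4. Stack: [96, -4]
BINARY_OP + → 96 + -4 = 92. Stack: [92]
STORE_FAST w → w=92. Stack: []
LOAD_FAST i → push 3. Stack: [3]
LOAD_CONST → push 1. Stack: [3, 1]
BINARY_OP + → 3 + 1 = 4. Stack: [4]
STORE_FAST i → i=4. Stack: []
LOAD_FAST i → push 4. Stack: [4]
LOAD_CONST → push 4. Stack: [4, 4]
COMPARE_OP bool(<) → 4 vs 4 = False. Stack: [False]
POP_JUMP_IF_FALSE → pop False; jump. Stack: []
LOAD_FAST w → push 92. Stack: [92]
RETURN_VALUE → return 92.

92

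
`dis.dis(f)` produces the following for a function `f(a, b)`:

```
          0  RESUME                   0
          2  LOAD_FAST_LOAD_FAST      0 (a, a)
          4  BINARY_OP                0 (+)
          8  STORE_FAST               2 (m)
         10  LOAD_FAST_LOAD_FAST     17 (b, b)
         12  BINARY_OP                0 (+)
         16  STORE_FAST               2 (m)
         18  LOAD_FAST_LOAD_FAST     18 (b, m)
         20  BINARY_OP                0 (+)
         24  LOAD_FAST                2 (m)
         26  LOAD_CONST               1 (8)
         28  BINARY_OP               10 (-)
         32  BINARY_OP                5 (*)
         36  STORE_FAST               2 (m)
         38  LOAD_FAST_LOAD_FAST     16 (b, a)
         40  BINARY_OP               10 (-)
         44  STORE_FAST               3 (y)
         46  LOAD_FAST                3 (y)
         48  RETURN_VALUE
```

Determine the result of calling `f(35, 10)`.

LOAD_FAST_LOAD_FAST a,a → push 35,35. Stack: [35, 35]
BINARY_OP + → 35 + 35 = 70. Stack: [70]
STORE_FAST m → m=70. Stack: []
LOAD_FAST_LOAD_FAST b,b → push 10,10. Stack: [10, 10]
BINARY_OP + → 10 + 10 = 20. Stack: [20]
STORE_FAST m → m=20. Stack: []
LOAD_FAST_LOAD_FAST b,m → push 10,20. Stack: [10, 20]
BINARY_OP + → 10 + 20 = 30. Stack: [30]
LOAD_FAST m → push 20. Stack: [30, 20]
LOAD_CONST → push 8. Stack: [30, 20, 8]
BINARY_OP - → 20 - 8 = 12. Stack: [30, 12]
BINARY_OP * → 30 * 12 = 360. Stack: [360]
STORE_FAST m → m=360. Stack: []
LOAD_FAST_LOAD_FAST b,a → push 10,35. Stack: [10, 35]
BINARY_OP - → 10 - 35 = -25. Stack: [-25]
STORE_FAST y → y=-25. Stack: []
LOAD_FAST y → push -25. Stack: [-25]
RETURN_VALUE → return -25.

-25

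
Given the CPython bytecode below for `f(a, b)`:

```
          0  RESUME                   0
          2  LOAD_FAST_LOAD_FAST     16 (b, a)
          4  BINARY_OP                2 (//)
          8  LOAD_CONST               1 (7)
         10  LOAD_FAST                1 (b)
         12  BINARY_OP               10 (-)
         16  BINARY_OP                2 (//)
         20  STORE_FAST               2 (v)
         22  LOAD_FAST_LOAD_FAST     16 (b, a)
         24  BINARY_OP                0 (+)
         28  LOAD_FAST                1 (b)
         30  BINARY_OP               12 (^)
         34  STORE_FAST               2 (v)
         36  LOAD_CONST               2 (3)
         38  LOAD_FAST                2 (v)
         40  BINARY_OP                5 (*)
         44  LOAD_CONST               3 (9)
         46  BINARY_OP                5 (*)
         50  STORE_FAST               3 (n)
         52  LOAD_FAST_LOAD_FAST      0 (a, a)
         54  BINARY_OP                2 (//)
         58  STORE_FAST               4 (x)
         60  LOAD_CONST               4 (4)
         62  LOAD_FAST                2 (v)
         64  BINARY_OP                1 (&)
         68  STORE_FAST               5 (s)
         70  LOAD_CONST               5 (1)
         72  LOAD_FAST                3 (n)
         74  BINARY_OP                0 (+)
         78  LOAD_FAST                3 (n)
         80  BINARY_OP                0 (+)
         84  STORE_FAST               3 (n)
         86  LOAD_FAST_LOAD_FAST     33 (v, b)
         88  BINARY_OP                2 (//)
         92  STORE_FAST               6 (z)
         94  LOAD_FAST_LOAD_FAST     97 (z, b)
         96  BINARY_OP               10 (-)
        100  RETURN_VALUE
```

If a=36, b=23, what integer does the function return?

-22

LOAD_FAST_LOAD_FAST b,a → push 23,36. Stack: [23, 36]
BINARY_OP // → 23 // 36 = 0. Stack: [0]
LOAD_CONST → push 7. Stack: [0, 7]
LOAD_FAST b → push 23. Stack: [0, 7, 23]
BINARY_OP - → 7 - 23 = -16. Stack: [0, -16]
BINARY_OP // → 0 // -16 = 0. Stack: [0]
STORE_FAST v → v=0. Stack: []
LOAD_FAST_LOAD_FAST b,a → push 23,36. Stack: [23, 36]
BINARY_OP + → 23 + 36 = 59. Stack: [59]
LOAD_FAST b → push 23. Stack: [59, 23]
BINARY_OP ^ → 59 ^ 23 = 44. Stack: [44]
STORE_FAST v → v=44. Stack: []
LOAD_CONST → push 3. Stack: [3]
LOAD_FAST v → push 44. Stack: [3, 44]
BINARY_OP * → 3 * 44 = 132. Stack: [132]
LOAD_CONST → push 9. Stack: [132, 9]
BINARY_OP * → 132 * 9 = 1188. Stack: [1188]
STORE_FAST n → n=1188. Stack: []
LOAD_FAST_LOAD_FAST a,a → push 36,36. Stack: [36, 36]
BINARY_OP // → 36 // 36 = 1. Stack: [1]
STORE_FAST x → x=1. Stack: []
LOAD_CONST → push 4. Stack: [4]
LOAD_FAST v → push 44. Stack: [4, 44]
BINARY_OP & → 4 & 44 = 4. Stack: [4]
STORE_FAST s → s=4. Stack: []
LOAD_CONST → push 1. Stack: [1]
LOAD_FAST n → push 1188. Stack: [1, 1188]
BINARY_OP + → 1 + 1188 = 1189. Stack: [1189]
LOAD_FAST n → push 1188. Stack: [1189, 1188]
BINARY_OP + → 1189 + 1188 = 2377. Stack: [2377]
STORE_FAST n → n=2377. Stack: []
LOAD_FAST_LOAD_FAST v,b → push 44,23. Stack: [44, 23]
BINARY_OP // → 44 // 23 = 1. Stack: [1]
STORE_FAST z → z=1. Stack: []
LOAD_FAST_LOAD_FAST z,b → push 1,23. Stack: [1, 23]
BINARY_OP - → 1 - 23 = -22. Stack: [-22]
RETURN_VALUE → return -22.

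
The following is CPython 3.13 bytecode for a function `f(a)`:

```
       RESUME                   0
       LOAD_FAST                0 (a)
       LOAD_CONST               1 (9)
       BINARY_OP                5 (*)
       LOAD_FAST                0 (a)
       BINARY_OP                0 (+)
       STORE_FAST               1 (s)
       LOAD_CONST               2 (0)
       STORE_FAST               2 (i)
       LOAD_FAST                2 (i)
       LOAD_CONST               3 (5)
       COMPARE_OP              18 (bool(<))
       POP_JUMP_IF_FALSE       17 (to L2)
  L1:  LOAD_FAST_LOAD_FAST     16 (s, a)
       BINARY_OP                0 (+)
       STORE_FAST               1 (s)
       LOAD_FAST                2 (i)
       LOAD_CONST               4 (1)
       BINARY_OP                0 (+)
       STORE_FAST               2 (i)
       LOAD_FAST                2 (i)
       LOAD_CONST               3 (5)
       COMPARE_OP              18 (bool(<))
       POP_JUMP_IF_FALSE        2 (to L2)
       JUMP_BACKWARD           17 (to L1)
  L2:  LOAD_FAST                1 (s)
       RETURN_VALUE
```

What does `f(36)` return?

540

LOAD_FAST a → push 36
LOAD_CONST → push 9
BINARY_OP * → 36 * 9 = 324
LOAD_FAST a → push 36
BINARY_OP + → 324 + 36 = 360
STORE_FAST s → s=360
LOAD_CONST → push 0
STORE_FAST i → i=0
LOAD_FAST i → push 0
LOAD_CONST → push 5
COMPARE_OP bool(<) → 0 vs 5 = True
POP_JUMP_IF_FALSE → pop True; no jump
LOAD_FAST_LOAD_FAST s,a → push 360,36
BINARY_OP + → 360 + 36 = 396
STORE_FAST s → s=396
LOAD_FAST i → push 0
LOAD_CONST → push 1
BINARY_OP + → 0 + 1 = 1
STORE_FAST i → i=1
LOAD_FAST i → push 1
LOAD_CONST → push 5
COMPARE_OP bool(<) → 1 vs 5 = True
POP_JUMP_IF_FALSE → pop True; no jump
LOAD_FAST_LOAD_FAST s,a → push 396,36
BINARY_OP + → 396 + 36 = 432
STORE_FAST s → s=432
LOAD_FAST i → push 1
LOAD_CONST → push 1
BINARY_OP + → 1 + 1 = 2
STORE_FAST i → i=2
LOAD_FAST i → push 2
LOAD_CONST → push 5
COMPARE_OP bool(<) → 2 vs 5 = True
POP_JUMP_IF_FALSE → pop True; no jump
LOAD_FAST_LOAD_FAST s,a → push 432,36
BINARY_OP + → 432 + 36 = 468
STORE_FAST s → s=468
LOAD_FAST i → push 2
LOAD_CONST → push 1
BINARY_OP + → 2 + 1 = 3
STORE_FAST i → i=3
LOAD_FAST i → push 3
LOAD_CONST → push 5
COMPARE_OP bool(<) → 3 vs 5 = True
POP_JUMP_IF_FALSE → pop True; no jump
LOAD_FAST_LOAD_FAST s,a → push 468,36
BINARY_OP + → 468 + 36 = 504
STORE_FAST s → s=504
LOAD_FAST i → push 3
LOAD_CONST → push 1
BINARY_OP + → 3 + 1 = 4
STORE_FAST i → i=4
LOAD_FAST i → push 4
LOAD_CONST → push 5
COMPARE_OP bool(<) → 4 vs 5 = True
POP_JUMP_IF_FALSE → pop True; no jump
LOAD_FAST_LOAD_FAST s,a → push 504,36
BINARY_OP + → 504 + 36 = 540
STORE_FAST s → s=540
LOAD_FAST i → push 4
LOAD_CONST → push 1
BINARY_OP + → 4 + 1 = 5
STORE_FAST i → i=5
LOAD_FAST i → push 5
LOAD_CONST → push 5
COMPARE_OP bool(<) → 5 vs 5 = False
POP_JUMP_IF_FALSE → pop False; jump
LOAD_FAST s → push 540
RETURN_VALUE → return 540.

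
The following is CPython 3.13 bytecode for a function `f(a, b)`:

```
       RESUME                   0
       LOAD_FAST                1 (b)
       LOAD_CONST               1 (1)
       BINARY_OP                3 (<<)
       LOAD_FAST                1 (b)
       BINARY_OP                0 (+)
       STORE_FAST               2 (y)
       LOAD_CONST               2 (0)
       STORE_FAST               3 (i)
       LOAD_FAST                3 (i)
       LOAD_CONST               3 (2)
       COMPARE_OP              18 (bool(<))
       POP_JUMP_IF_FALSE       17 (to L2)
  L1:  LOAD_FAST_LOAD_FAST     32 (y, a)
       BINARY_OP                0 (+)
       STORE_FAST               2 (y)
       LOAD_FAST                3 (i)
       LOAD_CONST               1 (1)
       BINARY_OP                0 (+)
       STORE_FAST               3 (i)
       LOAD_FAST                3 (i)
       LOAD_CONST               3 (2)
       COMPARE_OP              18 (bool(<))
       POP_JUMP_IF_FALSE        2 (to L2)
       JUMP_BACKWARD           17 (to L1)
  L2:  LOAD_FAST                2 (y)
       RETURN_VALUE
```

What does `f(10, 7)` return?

LOAD_FAST b → push 7. Stack: [7]
LOAD_CONST → push 1. Stack: [7, 1]
BINARY_OP << → 7 << 1 = 14. Stack: [14]
LOAD_FAST b → push 7. Stack: [14, 7]
BINARY_OP + → 14 + 7 = 21. Stack: [21]
STORE_FAST y → y=21. Stack: []
LOAD_CONST → push 0. Stack: [0]
STORE_FAST i → i=0. Stack: []
LOAD_FAST i → push 0. Stack: [0]
LOAD_CONST → push 2. Stack: [0, 2]
COMPARE_OP bool(<) → 0 vs 2 = True. Stack: [True]
POP_JUMP_IF_FALSE → pop True; no jump. Stack: []
LOAD_FAST_LOAD_FAST y,a → push 21,10. Stack: [21, 10]
BINARY_OP + → 21 + 10 = 31. Stack: [31]
STORE_FAST y → y=31. Stack: []
LOAD_FAST i → push 0. Stack: [0]
LOAD_CONST → push 1. Stack: [0, 1]
BINARY_OP + → 0 + 1 = 1. Stack: [1]
STORE_FAST i → i=1. Stack: []
LOAD_FAST i → push 1. Stack: [1]
LOAD_CONST → push 2. Stack: [1, 2]
COMPARE_OP bool(<) → 1 vs 2 = True. Stack: [True]
POP_JUMP_IF_FALSE → pop True; no jump. Stack: []
LOAD_FAST_LOAD_FAST y,a → push 31,10. Stack: [31, 10]
BINARY_OP + → 31 + 10 = 41. Stack: [41]
STORE_FAST y → y=41. Stack: []
LOAD_FAST i → push 1. Stack: [1]
LOAD_CONST → push 1. Stack: [1, 1]
BINARY_OP + → 1 + 1 = 2. Stack: [2]
STORE_FAST i → i=2. Stack: []
LOAD_FAST i → push 2. Stack: [2]
LOAD_CONST → push 2. Stack: [2, 2]
COMPARE_OP bool(<) → 2 vs 2 = False. Stack: [False]
POP_JUMP_IF_FALSE → pop False; jump. Stack: []
LOAD_FAST y → push 41. Stack: [41]
RETURN_VALUE → return 41.

41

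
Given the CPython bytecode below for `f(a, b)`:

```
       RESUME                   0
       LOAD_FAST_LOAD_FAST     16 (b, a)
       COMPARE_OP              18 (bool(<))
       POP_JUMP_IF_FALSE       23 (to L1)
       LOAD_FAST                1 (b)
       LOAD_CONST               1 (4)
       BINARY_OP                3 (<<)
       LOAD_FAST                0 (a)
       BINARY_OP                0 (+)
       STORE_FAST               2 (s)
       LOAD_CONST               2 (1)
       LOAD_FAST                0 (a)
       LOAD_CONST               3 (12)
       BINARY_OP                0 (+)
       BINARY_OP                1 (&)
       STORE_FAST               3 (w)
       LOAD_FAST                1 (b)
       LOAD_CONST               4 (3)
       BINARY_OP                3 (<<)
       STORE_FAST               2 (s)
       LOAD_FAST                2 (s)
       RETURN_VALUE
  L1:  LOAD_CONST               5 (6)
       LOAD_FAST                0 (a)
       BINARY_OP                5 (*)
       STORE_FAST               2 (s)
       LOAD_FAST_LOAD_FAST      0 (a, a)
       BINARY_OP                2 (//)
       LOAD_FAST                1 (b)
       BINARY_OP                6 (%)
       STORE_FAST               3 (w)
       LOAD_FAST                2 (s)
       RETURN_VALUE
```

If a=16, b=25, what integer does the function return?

96

LOAD_FAST_LOAD_FAST b,a → push 25,16. Stack: [25, 16]
COMPARE_OP bool(<) → 25 vs 16 = False. Stack: [False]
POP_JUMP_IF_FALSE → pop False; jump. Stack: []
LOAD_CONST → push 6. Stack: [6]
LOAD_FAST a → push 16. Stack: [6, 16]
BINARY_OP * → 6 * 16 = 96. Stack: [96]
STORE_FAST s → s=96. Stack: []
LOAD_FAST_LOAD_FAST a,a → push 16,16. Stack: [16, 16]
BINARY_OP // → 16 // 16 = 1. Stack: [1]
LOAD_FAST b → push 25. Stack: [1, 25]
BINARY_OP % → 1 % 25 = 1. Stack: [1]
STORE_FAST w → w=1. Stack: []
LOAD_FAST s → push 96. Stack: [96]
RETURN_VALUE → return 96.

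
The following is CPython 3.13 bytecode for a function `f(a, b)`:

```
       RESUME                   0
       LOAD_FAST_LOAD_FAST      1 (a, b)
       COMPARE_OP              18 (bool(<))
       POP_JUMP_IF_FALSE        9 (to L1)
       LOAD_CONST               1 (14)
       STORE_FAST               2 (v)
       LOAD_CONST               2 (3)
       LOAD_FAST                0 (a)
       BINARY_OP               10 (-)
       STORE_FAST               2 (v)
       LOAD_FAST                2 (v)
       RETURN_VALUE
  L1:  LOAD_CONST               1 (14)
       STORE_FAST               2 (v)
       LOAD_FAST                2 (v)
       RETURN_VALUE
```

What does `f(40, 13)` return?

LOAD_FAST_LOAD_FAST a,b → push 40,13. Stack: [40, 13]
COMPARE_OP bool(<) → 40 vs 13 = False. Stack: [False]
POP_JUMP_IF_FALSE → pop False; jump. Stack: []
LOAD_CONST → push 14. Stack: [14]
STORE_FAST v → v=14. Stack: []
LOAD_FAST v → push 14. Stack: [14]
RETURN_VALUE → return 14.

14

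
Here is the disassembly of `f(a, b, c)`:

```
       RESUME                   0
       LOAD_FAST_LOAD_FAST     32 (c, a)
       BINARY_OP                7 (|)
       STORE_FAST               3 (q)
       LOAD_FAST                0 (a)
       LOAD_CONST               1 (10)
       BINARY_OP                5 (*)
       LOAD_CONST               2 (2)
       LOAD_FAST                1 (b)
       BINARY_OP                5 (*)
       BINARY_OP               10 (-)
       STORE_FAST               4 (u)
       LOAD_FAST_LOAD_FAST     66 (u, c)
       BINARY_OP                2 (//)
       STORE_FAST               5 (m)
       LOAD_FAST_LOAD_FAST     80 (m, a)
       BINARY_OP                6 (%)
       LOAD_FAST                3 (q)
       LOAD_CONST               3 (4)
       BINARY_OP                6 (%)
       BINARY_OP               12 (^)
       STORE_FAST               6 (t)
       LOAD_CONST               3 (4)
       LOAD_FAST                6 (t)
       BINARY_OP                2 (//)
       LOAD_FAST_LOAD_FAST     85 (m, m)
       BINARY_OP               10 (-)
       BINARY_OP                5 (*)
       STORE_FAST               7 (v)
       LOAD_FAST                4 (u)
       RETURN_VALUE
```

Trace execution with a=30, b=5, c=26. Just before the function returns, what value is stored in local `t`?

LOAD_FAST_LOAD_FAST c,a → push 26,30. Stack: [26, 30]
BINARY_OP | → 26 | 30 = 30. Stack: [30]
STORE_FAST q → q=30. Stack: []
LOAD_FAST a → push 30. Stack: [30]
LOAD_CONST → push 10. Stack: [30, 10]
BINARY_OP * → 30 * 10 = 300. Stack: [300]
LOAD_CONST → push 2. Stack: [300, 2]
LOAD_FAST b → push 5. Stack: [300, 2, 5]
BINARY_OP * → 2 * 5 = 10. Stack: [300, 10]
BINARY_OP - → 300 - 10 = 290. Stack: [290]
STORE_FAST u → u=290. Stack: []
LOAD_FAST_LOAD_FAST u,c → push 290,26. Stack: [290, 26]
BINARY_OP // → 290 // 26 = 11. Stack: [11]
STORE_FAST m → m=11. Stack: []
LOAD_FAST_LOAD_FAST m,a → push 11,30. Stack: [11, 30]
BINARY_OP % → 11 % 30 = 11. Stack: [11]
LOAD_FAST q → push 30. Stack: [11, 30]
LOAD_CONST → push 4. Stack: [11, 30, 4]
BINARY_OP % → 30 % 4 = 2. Stack: [11, 2]
BINARY_OP ^ → 11 ^ 2 = 9. Stack: [9]
STORE_FAST t → t=9. Stack: []
LOAD_CONST → push 4. Stack: [4]
LOAD_FAST t → push 9. Stack: [4, 9]
BINARY_OP // → 4 // 9 = 0. Stack: [0]
LOAD_FAST_LOAD_FAST m,m → push 11,11. Stack: [0, 11, 11]
BINARY_OP - → 11 - 11 = 0. Stack: [0, 0]
BINARY_OP * → 0 * 0 = 0. Stack: [0]
STORE_FAST v → v=0. Stack: []
LOAD_FAST u → push 290. Stack: [290]
RETURN_VALUE → return 290.

9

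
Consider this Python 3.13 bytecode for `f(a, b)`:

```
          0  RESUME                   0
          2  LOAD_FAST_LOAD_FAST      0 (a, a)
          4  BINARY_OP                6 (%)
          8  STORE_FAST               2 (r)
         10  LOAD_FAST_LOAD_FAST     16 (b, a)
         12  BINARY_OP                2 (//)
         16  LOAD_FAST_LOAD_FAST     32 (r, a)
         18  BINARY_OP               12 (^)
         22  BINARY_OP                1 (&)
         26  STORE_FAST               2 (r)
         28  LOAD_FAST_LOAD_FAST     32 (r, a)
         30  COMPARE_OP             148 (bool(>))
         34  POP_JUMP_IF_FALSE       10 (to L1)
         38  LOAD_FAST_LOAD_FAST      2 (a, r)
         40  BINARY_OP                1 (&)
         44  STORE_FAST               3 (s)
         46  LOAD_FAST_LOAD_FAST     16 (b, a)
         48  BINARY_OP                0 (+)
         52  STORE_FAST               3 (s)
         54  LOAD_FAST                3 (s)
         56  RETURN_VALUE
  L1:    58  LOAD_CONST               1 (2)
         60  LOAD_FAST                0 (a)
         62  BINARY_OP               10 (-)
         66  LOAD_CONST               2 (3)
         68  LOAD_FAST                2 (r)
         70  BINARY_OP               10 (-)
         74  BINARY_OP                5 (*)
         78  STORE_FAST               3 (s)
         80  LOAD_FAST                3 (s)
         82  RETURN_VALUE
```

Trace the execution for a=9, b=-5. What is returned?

42

LOAD_FAST_LOAD_FAST a,a → push 9,9. Stack: [9, 9]
BINARY_OP % → 9 % 9 = 0. Stack: [0]
STORE_FAST r → r=0. Stack: []
LOAD_FAST_LOAD_FAST b,a → push -5,9. Stack: [-5, 9]
BINARY_OP // → -5 // 9 = -1. Stack: [-1]
LOAD_FAST_LOAD_FAST r,a → push 0,9. Stack: [-1, 0, 9]
BINARY_OP ^ → 0 ^ 9 = 9. Stack: [-1, 9]
BINARY_OP & → -1 & 9 = 9. Stack: [9]
STORE_FAST r → r=9. Stack: []
LOAD_FAST_LOAD_FAST r,a → push 9,9. Stack: [9, 9]
COMPARE_OP bool(>) → 9 vs 9 = False. Stack: [False]
POP_JUMP_IF_FALSE → pop False; jump. Stack: []
LOAD_CONST → push 2. Stack: [2]
LOAD_FAST a → push 9. Stack: [2, 9]
BINARY_OP - → 2 - 9 = -7. Stack: [-7]
LOAD_CONST → push 3. Stack: [-7, 3]
LOAD_FAST r → push 9. Stack: [-7, 3, 9]
BINARY_OP - → 3 - 9 = -6. Stack: [-7, -6]
BINARY_OP * → -7 * -6 = 42. Stack: [42]
STORE_FAST s → s=42. Stack: []
LOAD_FAST s → push 42. Stack: [42]
RETURN_VALUE → return 42.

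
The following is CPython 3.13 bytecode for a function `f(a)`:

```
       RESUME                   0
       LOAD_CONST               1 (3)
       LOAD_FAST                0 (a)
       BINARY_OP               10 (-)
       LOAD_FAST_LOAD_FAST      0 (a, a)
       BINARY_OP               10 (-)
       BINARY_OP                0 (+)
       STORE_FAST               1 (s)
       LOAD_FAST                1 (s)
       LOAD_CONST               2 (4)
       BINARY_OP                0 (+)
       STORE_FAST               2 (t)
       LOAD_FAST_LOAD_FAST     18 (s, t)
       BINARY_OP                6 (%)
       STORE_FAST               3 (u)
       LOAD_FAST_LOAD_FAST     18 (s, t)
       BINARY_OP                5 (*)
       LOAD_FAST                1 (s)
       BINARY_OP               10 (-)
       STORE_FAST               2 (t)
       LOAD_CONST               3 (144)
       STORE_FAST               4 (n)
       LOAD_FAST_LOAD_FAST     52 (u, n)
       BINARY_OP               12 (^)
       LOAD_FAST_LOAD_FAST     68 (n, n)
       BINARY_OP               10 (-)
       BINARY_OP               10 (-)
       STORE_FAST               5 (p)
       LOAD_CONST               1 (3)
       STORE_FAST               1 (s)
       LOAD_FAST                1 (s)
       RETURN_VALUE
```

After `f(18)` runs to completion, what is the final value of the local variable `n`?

LOAD_CONST → push 3. Stack: [3]
LOAD_FAST a → push 18. Stack: [3, 18]
BINARY_OP - → 3 - 18 = -15. Stack: [-15]
LOAD_FAST_LOAD_FAST a,a → push 18,18. Stack: [-15, 18, 18]
BINARY_OP - → 18 - 18 = 0. Stack: [-15, 0]
BINARY_OP + → -15 + 0 = -15. Stack: [-15]
STORE_FAST s → s=-15. Stack: []
LOAD_FAST s → push -15. Stack: [-15]
LOAD_CONST → push 4. Stack: [-15, 4]
BINARY_OP + → -15 + 4 = -11. Stack: [-11]
STORE_FAST t → t=-11. Stack: []
LOAD_FAST_LOAD_FAST s,t → push -15,-11. Stack: [-15, -11]
BINARY_OP % → -15 % -11 = -4. Stack: [-4]
STORE_FAST u → u=-4. Stack: []
LOAD_FAST_LOAD_FAST s,t → push -15,-11. Stack: [-15, -11]
BINARY_OP * → -15 * -11 = 165. Stack: [165]
LOAD_FAST s → push -15. Stack: [165, -15]
BINARY_OP - → 165 - -15 = 180. Stack: [180]
STORE_FAST t → t=180. Stack: []
LOAD_CONST → push 144. Stack: [144]
STORE_FAST n → n=144. Stack: []
LOAD_FAST_LOAD_FAST u,n → push -4,144. Stack: [-4, 144]
BINARY_OP ^ → -4 ^ 144 = -148. Stack: [-148]
LOAD_FAST_LOAD_FAST n,n → push 144,144. Stack: [-148, 144, 144]
BINARY_OP - → 144 - 144 = 0. Stack: [-148, 0]
BINARY_OP - → -148 - 0 = -148. Stack: [-148]
STORE_FAST p → p=-148. Stack: []
LOAD_CONST → push 3. Stack: [3]
STORE_FAST s → s=3. Stack: []
LOAD_FAST s → push 3. Stack: [3]
RETURN_VALUE → return 3.

144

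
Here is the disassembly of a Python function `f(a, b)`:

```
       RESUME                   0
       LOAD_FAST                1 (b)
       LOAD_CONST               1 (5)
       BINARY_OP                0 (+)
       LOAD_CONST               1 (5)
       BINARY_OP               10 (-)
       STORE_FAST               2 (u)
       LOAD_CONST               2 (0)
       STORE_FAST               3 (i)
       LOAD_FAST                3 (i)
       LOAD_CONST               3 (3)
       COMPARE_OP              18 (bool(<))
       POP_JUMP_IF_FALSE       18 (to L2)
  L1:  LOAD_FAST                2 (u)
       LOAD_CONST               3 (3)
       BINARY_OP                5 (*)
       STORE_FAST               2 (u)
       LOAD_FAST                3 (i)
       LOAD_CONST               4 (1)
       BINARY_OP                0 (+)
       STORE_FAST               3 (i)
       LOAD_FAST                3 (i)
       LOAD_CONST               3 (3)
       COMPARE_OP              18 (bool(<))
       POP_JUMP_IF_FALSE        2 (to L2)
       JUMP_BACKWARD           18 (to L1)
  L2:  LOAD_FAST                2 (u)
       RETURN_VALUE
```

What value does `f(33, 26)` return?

702

LOAD_FAST b → push 26. Stack: [26]
LOAD_CONST → push 5. Stack: [26, 5]
BINARY_OP + → 26 + 5 = 31. Stack: [31]
LOAD_CONST → push 5. Stack: [31, 5]
BINARY_OP - → 31 - 5 = 26. Stack: [26]
STORE_FAST u → u=26. Stack: []
LOAD_CONST → push 0. Stack: [0]
STORE_FAST i → i=0. Stack: []
LOAD_FAST i → push 0. Stack: [0]
LOAD_CONST → push 3. Stack: [0, 3]
COMPARE_OP bool(<) → 0 vs 3 = True. Stack: [True]
POP_JUMP_IF_FALSE → pop True; no jump. Stack: []
LOAD_FAST u → push 26. Stack: [26]
LOAD_CONST → push 3. Stack: [26, 3]
BINARY_OP * → 26 * 3 = 78. Stack: [78]
STORE_FAST u → u=78. Stack: []
LOAD_FAST i → push 0. Stack: [0]
LOAD_CONST → push 1. Stack: [0, 1]
BINARY_OP + → 0 + 1 = 1. Stack: [1]
STORE_FAST i → i=1. Stack: []
LOAD_FAST i → push 1. Stack: [1]
LOAD_CONST → push 3. Stack: [1, 3]
COMPARE_OP bool(<) → 1 vs 3 = True. Stack: [True]
POP_JUMP_IF_FALSE → pop True; no jump. Stack: []
LOAD_FAST u → push 78. Stack: [78]
LOAD_CONST → push 3. Stack: [78, 3]
BINARY_OP * → 78 * 3 = 234. Stack: [234]
STORE_FAST u → u=234. Stack: []
LOAD_FAST i → push 1. Stack: [1]
LOAD_CONST → push 1. Stack: [1, 1]
BINARY_OP + → 1 + 1 = 2. Stack: [2]
STORE_FAST i → i=2. Stack: []
LOAD_FAST i → push 2. Stack: [2]
LOAD_CONST → push 3. Stack: [2, 3]
COMPARE_OP bool(<) → 2 vs 3 = True. Stack: [True]
POP_JUMP_IF_FALSE → pop True; no jump. Stack: []
LOAD_FAST u → push 234. Stack: [234]
LOAD_CONST → push 3. Stack: [234, 3]
BINARY_OP * → 234 * 3 = 702. Stack: [702]
STORE_FAST u → u=702. Stack: []
LOAD_FAST i → push 2. Stack: [2]
LOAD_CONST → push 1. Stack: [2, 1]
BINARY_OP + → 2 + 1 = 3. Stack: [3]
STORE_FAST i → i=3. Stack: []
LOAD_FAST i → push 3. Stack: [3]
LOAD_CONST → push 3. Stack: [3, 3]
COMPARE_OP bool(<) → 3 vs 3 = False. Stack: [False]
POP_JUMP_IF_FALSE → pop False; jump. Stack: []
LOAD_FAST u → push 702. Stack: [702]
RETURN_VALUE → return 702.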